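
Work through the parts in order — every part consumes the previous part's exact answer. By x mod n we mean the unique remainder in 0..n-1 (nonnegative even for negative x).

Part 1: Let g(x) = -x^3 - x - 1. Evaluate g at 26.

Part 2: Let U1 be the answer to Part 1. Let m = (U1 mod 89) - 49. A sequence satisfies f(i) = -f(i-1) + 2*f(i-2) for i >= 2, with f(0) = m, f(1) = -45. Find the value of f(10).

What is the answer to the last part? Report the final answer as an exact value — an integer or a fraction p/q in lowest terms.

5085

Part 1: -1*(26)^3 - 1*(26)^1 - 1 = (-17576) + (-26) + (-1) = -17603; answer -17603
Part 2: U1 = -17603; m = -30; f(2) = -1*(-45) + 2*(-30) = -15; iterating: f(2)=-15, f(3)=-75, f(4)=45, f(5)=-195, f(6)=285, f(7)=-675, f(8)=1245, f(9)=-2595, f(10)=5085; answer 5085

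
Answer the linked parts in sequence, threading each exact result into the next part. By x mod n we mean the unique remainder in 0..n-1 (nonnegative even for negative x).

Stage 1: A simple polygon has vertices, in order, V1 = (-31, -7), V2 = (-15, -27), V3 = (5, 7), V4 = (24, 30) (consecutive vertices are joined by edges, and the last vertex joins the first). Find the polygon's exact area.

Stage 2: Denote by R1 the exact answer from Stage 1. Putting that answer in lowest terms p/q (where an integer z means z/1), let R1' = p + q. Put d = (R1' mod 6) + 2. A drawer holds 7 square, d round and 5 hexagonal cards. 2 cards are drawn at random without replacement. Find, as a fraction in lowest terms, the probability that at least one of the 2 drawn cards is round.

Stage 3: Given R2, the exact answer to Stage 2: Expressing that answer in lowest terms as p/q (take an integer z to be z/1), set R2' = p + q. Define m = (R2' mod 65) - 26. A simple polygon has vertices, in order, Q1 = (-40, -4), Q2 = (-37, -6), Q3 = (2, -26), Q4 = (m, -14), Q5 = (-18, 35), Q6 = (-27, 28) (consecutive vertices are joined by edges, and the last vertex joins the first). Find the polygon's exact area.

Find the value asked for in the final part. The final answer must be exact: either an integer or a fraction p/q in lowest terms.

Stage 1: cross terms: (-31*-27 - -15*-7)=732, (-15*7 - 5*-27)=30, (5*30 - 24*7)=-18, (24*-7 - -31*30)=762; twice the area = |1506| = 1506; area = 753; answer 753
Stage 2: R1 = 753; threaded value p + q = 754; d = 6; total draws C(18,2) = 153; complement C(12,2) = 66; favorable 153 - 66 = 87; P = 29/51; answer 29/51
Stage 3: R2 = 29/51; threaded value p + q = 80; m = -11; cross terms: (-40*-6 - -37*-4)=92, (-37*-26 - 2*-6)=974, (2*-14 - -11*-26)=-314, (-11*35 - -18*-14)=-637, (-18*28 - -27*35)=441, (-27*-4 - -40*28)=1228; twice the area = |1784| = 1784; area = 892; answer 892

892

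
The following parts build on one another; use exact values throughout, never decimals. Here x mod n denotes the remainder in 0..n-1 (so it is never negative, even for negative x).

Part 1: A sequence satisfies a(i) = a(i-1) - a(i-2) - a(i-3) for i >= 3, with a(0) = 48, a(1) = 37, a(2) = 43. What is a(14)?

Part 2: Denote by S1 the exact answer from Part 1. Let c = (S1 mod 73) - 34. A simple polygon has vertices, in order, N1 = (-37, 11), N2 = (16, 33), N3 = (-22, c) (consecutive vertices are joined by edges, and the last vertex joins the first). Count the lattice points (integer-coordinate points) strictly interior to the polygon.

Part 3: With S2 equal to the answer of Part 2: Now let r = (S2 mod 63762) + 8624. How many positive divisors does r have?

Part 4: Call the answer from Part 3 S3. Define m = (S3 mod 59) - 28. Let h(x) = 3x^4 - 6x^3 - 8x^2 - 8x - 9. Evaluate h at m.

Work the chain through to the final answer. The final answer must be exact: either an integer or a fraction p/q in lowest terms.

Part 1: a(3) = 1*(43) - 1*(37) - 1*(48) = -42; iterating: a(3)=-42, a(4)=-122, a(5)=-123, a(6)=41, a(7)=286, a(8)=368, a(9)=41, a(10)=-613, a(11)=-1022, a(12)=-450, a(13)=1185, a(14)=2657; answer 2657
Part 2: S1 = 2657; c = -5; cross terms: (-37*33 - 16*11)=-1397, (16*-5 - -22*33)=646, (-22*11 - -37*-5)=-427; twice the area = |-1178| = 1178; area = 589; boundary points = 1 + 38 + 1 = 40; strictly interior points = area - boundary/2 + 1 = 570; answer 570
Part 3: S2 = 570; r = 9194; 9194 = 2 * 4597; number of divisors = (1+1) * (1+1) = 4; answer 4
Part 4: S3 = 4; m = -24; 3*(-24)^4 - 6*(-24)^3 - 8*(-24)^2 - 8*(-24)^1 - 9 = (995328) + (82944) + (-4608) + (192) + (-9) = 1073847; answer 1073847

1073847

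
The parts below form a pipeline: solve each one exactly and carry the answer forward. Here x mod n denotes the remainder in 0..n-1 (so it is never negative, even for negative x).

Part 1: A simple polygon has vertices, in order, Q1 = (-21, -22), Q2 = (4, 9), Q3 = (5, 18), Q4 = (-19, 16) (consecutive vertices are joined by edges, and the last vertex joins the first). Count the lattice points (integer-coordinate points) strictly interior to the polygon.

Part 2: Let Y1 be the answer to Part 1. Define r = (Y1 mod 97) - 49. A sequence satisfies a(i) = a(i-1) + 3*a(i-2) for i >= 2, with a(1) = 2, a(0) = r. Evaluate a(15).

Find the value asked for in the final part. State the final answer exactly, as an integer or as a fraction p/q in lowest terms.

Part 1: cross terms: (-21*9 - 4*-22)=-101, (4*18 - 5*9)=27, (5*16 - -19*18)=422, (-19*-22 - -21*16)=754; twice the area = |1102| = 1102; area = 551; boundary points = 1 + 1 + 2 + 2 = 6; strictly interior points = area - boundary/2 + 1 = 549; answer 549
Part 2: Y1 = 549; r = 15; a(2) = 1*(2) + 3*(15) = 47; iterating: a(2)=47, a(3)=53, a(4)=194, a(5)=353, a(6)=935, a(7)=1994, a(8)=4799, a(9)=10781, a(10)=25178, a(11)=57521, a(12)=133055, a(13)=305618, a(14)=704783, a(15)=1621637; answer 1621637

1621637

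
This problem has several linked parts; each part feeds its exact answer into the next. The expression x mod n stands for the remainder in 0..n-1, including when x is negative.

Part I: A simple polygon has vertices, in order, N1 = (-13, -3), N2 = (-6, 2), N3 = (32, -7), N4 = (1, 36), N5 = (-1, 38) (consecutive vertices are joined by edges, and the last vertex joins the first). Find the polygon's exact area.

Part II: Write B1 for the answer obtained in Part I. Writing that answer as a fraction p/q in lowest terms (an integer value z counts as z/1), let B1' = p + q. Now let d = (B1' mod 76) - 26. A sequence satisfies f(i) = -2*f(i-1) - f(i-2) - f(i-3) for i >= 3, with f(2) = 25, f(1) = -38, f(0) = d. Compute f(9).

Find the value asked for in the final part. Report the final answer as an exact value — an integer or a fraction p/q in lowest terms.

-2085

Part I: cross terms: (-13*2 - -6*-3)=-44, (-6*-7 - 32*2)=-22, (32*36 - 1*-7)=1159, (1*38 - -1*36)=74, (-1*-3 - -13*38)=497; twice the area = |1664| = 1664; area = 832; answer 832
Part II: B1 = 832; threaded value p + q = 833; d = 47; f(3) = -2*(25) - 1*(-38) - 1*(47) = -59; iterating: f(3)=-59, f(4)=131, f(5)=-228, f(6)=384, f(7)=-671, f(8)=1186, f(9)=-2085; answer -2085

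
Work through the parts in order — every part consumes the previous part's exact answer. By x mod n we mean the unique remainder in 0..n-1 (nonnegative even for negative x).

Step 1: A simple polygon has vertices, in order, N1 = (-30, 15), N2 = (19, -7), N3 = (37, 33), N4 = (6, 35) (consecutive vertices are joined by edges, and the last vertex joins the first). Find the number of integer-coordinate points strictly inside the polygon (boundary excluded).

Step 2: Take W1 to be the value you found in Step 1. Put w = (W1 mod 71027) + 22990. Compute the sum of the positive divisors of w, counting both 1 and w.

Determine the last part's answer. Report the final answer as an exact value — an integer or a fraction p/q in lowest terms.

24832

Step 1: cross terms: (-30*-7 - 19*15)=-75, (19*33 - 37*-7)=886, (37*35 - 6*33)=1097, (6*15 - -30*35)=1140; twice the area = |3048| = 3048; area = 1524; boundary points = 1 + 2 + 1 + 4 = 8; strictly interior points = area - boundary/2 + 1 = 1521; answer 1521
Step 2: W1 = 1521; w = 24511; 24511 = 127 * 193; sigma = (1 + 127) * (1 + 193) = 128 * 194 = 24832; answer 24832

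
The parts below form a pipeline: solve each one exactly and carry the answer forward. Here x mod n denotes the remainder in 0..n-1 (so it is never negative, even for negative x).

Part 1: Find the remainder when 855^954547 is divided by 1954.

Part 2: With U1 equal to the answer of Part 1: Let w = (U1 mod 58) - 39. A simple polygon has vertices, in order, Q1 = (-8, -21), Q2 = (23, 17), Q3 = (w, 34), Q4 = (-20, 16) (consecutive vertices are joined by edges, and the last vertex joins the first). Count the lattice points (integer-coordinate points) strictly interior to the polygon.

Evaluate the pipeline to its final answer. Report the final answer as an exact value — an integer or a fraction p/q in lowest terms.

1179

Part 1: squarings mod 1954: 855^1=855, 855^2=229, 855^4=1637, 855^8=835, 855^16=1601, 855^32=1507, 855^64=501, 855^128=889, 855^256=905, 855^512=299, 855^1024=1471, 855^2048=763, 855^4096=1831, 855^8192=1451, 855^16384=943, 855^32768=179, 855^65536=777, 855^131072=1897, 855^262144=1295, 855^524288=493; 855^954547 = 855^1 * 855^2 * 855^16 * 855^32 * 855^128 * 855^4096 * 855^32768 * 855^131072 * 855^262144 * 855^524288 = 1253 (mod 1954); answer 1253
Part 2: U1 = 1253; w = -4; cross terms: (-8*17 - 23*-21)=347, (23*34 - -4*17)=850, (-4*16 - -20*34)=616, (-20*-21 - -8*16)=548; twice the area = |2361| = 2361; area = 2361/2; boundary points = 1 + 1 + 2 + 1 = 5; strictly interior points = area - boundary/2 + 1 = 1179; answer 1179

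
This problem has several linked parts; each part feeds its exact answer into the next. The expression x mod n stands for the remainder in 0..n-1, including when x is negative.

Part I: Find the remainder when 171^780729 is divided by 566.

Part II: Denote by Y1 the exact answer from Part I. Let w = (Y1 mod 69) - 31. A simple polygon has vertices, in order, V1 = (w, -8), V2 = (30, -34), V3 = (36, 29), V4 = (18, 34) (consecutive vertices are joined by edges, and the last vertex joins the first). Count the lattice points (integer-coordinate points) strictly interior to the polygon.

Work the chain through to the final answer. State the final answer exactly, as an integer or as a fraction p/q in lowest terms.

Part I: squarings mod 566: 171^1=171, 171^2=375, 171^4=257, 171^8=393, 171^16=497, 171^32=233, 171^64=519, 171^128=511, 171^256=195, 171^512=103, 171^1024=421, 171^2048=83, 171^4096=97, 171^8192=353, 171^16384=89, 171^32768=563, 171^65536=9, 171^131072=81, 171^262144=335, 171^524288=157; 171^780729 = 171^1 * 171^8 * 171^16 * 171^32 * 171^128 * 171^256 * 171^2048 * 171^8192 * 171^16384 * 171^32768 * 171^65536 * 171^131072 * 171^524288 = 313 (mod 566); answer 313
Part II: Y1 = 313; w = 6; cross terms: (6*-34 - 30*-8)=36, (30*29 - 36*-34)=2094, (36*34 - 18*29)=702, (18*-8 - 6*34)=-348; twice the area = |2484| = 2484; area = 1242; boundary points = 2 + 3 + 1 + 6 = 12; strictly interior points = area - boundary/2 + 1 = 1237; answer 1237

1237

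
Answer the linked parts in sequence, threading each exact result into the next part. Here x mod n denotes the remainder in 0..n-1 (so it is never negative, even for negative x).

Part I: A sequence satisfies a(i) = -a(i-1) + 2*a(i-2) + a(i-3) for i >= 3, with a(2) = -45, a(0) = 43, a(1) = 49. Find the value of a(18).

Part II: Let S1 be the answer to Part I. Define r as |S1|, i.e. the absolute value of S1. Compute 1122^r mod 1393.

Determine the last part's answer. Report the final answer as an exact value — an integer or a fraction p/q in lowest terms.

Part I: a(3) = -1*(-45) + 2*(49) + 1*(43) = 186; iterating: a(3)=186, a(4)=-227, a(5)=554, a(6)=-822, a(7)=1703, a(8)=-2793, a(9)=5377, a(10)=-9260, a(11)=17221, a(12)=-30364, a(13)=55546, a(14)=-99053, a(15)=179781, a(16)=-322341, a(17)=582850, a(18)=-1047751; answer -1047751
Part II: S1 = -1047751; r = 1047751; squarings mod 1393: 1122^1=1122, 1122^2=1005, 1122^4=100, 1122^8=249, 1122^16=709, 1122^32=1201, 1122^64=646, 1122^128=809, 1122^256=1164, 1122^512=900, 1122^1024=667, 1122^2048=522, 1122^4096=849, 1122^8192=620, 1122^16384=1325, 1122^32768=445, 1122^65536=219, 1122^131072=599, 1122^262144=800, 1122^524288=613; 1122^1047751 = 1122^1 * 1122^2 * 1122^4 * 1122^64 * 1122^128 * 1122^1024 * 1122^2048 * 1122^4096 * 1122^8192 * 1122^16384 * 1122^32768 * 1122^65536 * 1122^131072 * 1122^262144 * 1122^524288 = 527 (mod 1393); answer 527

527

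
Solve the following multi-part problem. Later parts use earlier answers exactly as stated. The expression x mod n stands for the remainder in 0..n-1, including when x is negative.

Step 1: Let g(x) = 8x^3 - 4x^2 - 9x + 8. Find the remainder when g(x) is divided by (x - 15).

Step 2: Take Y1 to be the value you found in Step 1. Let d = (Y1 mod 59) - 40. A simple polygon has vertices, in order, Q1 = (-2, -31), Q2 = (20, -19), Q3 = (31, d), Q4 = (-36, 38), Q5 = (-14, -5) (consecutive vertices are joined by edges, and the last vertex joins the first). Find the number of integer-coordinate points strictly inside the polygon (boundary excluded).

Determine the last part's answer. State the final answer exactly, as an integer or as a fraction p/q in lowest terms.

Step 1: remainder = value at the root: 8*(15)^3 - 4*(15)^2 - 9*(15)^1 + 8 = (27000) + (-900) + (-135) + (8) = 25973; answer 25973
Step 2: Y1 = 25973; d = -27; cross terms: (-2*-19 - 20*-31)=658, (20*-27 - 31*-19)=49, (31*38 - -36*-27)=206, (-36*-5 - -14*38)=712, (-14*-31 - -2*-5)=424; twice the area = |2049| = 2049; area = 2049/2; boundary points = 2 + 1 + 1 + 1 + 2 = 7; strictly interior points = area - boundary/2 + 1 = 1022; answer 1022

1022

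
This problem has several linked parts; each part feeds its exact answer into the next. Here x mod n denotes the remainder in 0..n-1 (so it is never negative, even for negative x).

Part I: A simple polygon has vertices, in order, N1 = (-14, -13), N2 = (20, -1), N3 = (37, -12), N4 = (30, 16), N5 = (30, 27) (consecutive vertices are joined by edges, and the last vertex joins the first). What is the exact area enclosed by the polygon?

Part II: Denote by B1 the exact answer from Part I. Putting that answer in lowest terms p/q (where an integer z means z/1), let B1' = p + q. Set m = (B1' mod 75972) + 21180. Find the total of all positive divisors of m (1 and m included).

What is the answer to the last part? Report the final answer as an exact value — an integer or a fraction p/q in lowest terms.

22848

Part I: cross terms: (-14*-1 - 20*-13)=274, (20*-12 - 37*-1)=-203, (37*16 - 30*-12)=952, (30*27 - 30*16)=330, (30*-13 - -14*27)=-12; twice the area = |1341| = 1341; area = 1341/2; answer 1341/2
Part II: B1 = 1341/2; threaded value p + q = 1343; m = 22523; 22523 = 101 * 223; sigma = (1 + 101) * (1 + 223) = 102 * 224 = 22848; answer 22848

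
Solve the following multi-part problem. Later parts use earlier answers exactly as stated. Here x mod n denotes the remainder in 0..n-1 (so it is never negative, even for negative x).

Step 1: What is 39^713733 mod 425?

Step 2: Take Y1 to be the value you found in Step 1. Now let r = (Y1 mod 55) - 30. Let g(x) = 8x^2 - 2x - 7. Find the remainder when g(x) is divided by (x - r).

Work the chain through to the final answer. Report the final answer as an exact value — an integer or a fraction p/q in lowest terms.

Step 1: squarings mod 425: 39^1=39, 39^2=246, 39^4=166, 39^8=356, 39^16=86, 39^32=171, 39^64=341, 39^128=256, 39^256=86, 39^512=171, 39^1024=341, 39^2048=256, 39^4096=86, 39^8192=171, 39^16384=341, 39^32768=256, 39^65536=86, 39^131072=171, 39^262144=341, 39^524288=256; 39^713733 = 39^1 * 39^4 * 39^1024 * 39^8192 * 39^16384 * 39^32768 * 39^131072 * 39^524288 = 269 (mod 425); answer 269
Step 2: Y1 = 269; r = 19; remainder = value at the root: 8*(19)^2 - 2*(19)^1 - 7 = (2888) + (-38) + (-7) = 2843; answer 2843

2843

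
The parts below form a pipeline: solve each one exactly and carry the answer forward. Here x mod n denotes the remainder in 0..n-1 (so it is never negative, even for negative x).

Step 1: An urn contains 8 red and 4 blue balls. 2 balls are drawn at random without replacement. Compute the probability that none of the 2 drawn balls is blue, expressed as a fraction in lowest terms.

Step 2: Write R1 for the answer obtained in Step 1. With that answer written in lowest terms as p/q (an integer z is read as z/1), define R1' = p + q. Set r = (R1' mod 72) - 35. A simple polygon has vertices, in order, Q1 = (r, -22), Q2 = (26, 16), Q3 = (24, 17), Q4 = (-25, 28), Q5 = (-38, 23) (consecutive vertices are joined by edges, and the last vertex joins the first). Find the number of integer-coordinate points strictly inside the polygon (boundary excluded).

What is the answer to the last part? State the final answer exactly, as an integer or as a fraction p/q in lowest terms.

Step 1: total draws C(12,2) = 66; favorable C(8,2) = 28; P = 14/33; answer 14/33
Step 2: R1 = 14/33; threaded value p + q = 47; r = 12; cross terms: (12*16 - 26*-22)=764, (26*17 - 24*16)=58, (24*28 - -25*17)=1097, (-25*23 - -38*28)=489, (-38*-22 - 12*23)=560; twice the area = |2968| = 2968; area = 1484; boundary points = 2 + 1 + 1 + 1 + 5 = 10; strictly interior points = area - boundary/2 + 1 = 1480; answer 1480

1480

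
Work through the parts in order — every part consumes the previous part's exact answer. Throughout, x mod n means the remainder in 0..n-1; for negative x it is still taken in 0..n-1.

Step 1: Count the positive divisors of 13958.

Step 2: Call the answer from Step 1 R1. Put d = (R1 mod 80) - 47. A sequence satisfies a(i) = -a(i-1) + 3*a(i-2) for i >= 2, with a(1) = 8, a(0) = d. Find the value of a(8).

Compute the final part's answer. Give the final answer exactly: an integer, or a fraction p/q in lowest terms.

Step 1: 13958 = 2 * 7 * 997; number of divisors = (1+1) * (1+1) * (1+1) = 8; answer 8
Step 2: R1 = 8; d = -39; a(2) = -1*(8) + 3*(-39) = -125; iterating: a(2)=-125, a(3)=149, a(4)=-524, a(5)=971, a(6)=-2543, a(7)=5456, a(8)=-13085; answer -13085

-13085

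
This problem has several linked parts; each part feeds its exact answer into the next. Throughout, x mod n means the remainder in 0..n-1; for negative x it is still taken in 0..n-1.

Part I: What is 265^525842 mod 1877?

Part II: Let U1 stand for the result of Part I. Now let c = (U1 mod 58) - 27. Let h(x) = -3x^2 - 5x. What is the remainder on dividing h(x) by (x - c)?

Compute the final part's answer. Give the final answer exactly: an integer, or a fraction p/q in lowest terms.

Part I: squarings mod 1877: 265^1=265, 265^2=776, 265^4=1536, 265^8=1784, 265^16=1141, 265^32=1120, 265^64=564, 265^128=883, 265^256=734, 265^512=57, 265^1024=1372, 265^2048=1630, 265^4096=945, 265^8192=1450, 265^16384=260, 265^32768=28, 265^65536=784, 265^131072=877, 265^262144=1436, 265^524288=1150; 265^525842 = 265^2 * 265^16 * 265^512 * 265^1024 * 265^524288 = 1523 (mod 1877); answer 1523
Part II: U1 = 1523; c = -12; remainder = value at the root: -3*(-12)^2 - 5*(-12)^1 = (-432) + (60) = -372; answer -372

-372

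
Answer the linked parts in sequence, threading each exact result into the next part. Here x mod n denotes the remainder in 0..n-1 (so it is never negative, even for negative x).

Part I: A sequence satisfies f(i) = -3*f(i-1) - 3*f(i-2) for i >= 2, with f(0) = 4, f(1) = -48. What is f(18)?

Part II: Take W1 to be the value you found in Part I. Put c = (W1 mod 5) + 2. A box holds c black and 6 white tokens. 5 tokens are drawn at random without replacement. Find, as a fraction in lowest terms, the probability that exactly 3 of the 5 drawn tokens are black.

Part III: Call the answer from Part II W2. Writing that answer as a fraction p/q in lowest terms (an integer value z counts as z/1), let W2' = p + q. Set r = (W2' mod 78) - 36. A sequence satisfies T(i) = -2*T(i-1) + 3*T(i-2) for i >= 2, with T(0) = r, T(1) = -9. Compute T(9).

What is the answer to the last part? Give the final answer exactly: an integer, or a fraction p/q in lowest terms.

Part I: f(2) = -3*(-48) - 3*(4) = 132; iterating: f(2)=132, f(3)=-252, f(4)=360, f(5)=-324, f(6)=-108, f(7)=1296, f(8)=-3564, f(9)=6804, f(10)=-9720, f(11)=8748, f(12)=2916, f(13)=-34992, f(14)=96228, f(15)=-183708, f(16)=262440, f(17)=-236196, f(18)=-78732; answer -78732
Part II: W1 = -78732; c = 5; total draws C(11,5) = 462; favorable C(5,3)*C(6,2) = 150; P = 25/77; answer 25/77
Part III: W2 = 25/77; threaded value p + q = 102; r = -12; T(2) = -2*(-9) + 3*(-12) = -18; iterating: T(2)=-18, T(3)=9, T(4)=-72, T(5)=171, T(6)=-558, T(7)=1629, T(8)=-4932, T(9)=14751; answer 14751

14751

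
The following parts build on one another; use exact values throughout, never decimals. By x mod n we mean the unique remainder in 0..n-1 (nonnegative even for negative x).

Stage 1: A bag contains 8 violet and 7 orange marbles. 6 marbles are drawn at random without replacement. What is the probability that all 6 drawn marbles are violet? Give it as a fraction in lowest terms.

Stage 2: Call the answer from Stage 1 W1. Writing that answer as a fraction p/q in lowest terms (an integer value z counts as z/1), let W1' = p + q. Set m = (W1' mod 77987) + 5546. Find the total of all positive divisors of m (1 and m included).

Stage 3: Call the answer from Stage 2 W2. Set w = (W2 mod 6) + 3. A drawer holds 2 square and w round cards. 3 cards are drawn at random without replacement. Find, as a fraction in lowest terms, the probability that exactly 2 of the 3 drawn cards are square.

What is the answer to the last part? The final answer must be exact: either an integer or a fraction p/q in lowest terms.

Stage 1: total draws C(15,6) = 5005; favorable C(8,6) = 28; P = 4/715; answer 4/715
Stage 2: W1 = 4/715; threaded value p + q = 719; m = 6265; 6265 = 5 * 7 * 179; sigma = (1 + 5) * (1 + 7) * (1 + 179) = 6 * 8 * 180 = 8640; answer 8640
Stage 3: W2 = 8640; w = 3; total draws C(5,3) = 10; favorable C(2,2)*C(3,1) = 3; P = 3/10; answer 3/10

3/10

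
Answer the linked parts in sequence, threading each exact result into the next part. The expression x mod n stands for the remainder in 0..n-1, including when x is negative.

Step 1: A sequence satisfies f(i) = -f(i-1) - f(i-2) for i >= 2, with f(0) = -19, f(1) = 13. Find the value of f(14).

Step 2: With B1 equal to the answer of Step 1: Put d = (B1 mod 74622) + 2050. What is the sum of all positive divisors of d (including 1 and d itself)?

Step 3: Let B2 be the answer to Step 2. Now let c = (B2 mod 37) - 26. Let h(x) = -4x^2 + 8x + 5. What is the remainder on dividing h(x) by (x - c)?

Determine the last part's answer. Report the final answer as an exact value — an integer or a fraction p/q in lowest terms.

-91

Step 1: f(2) = -1*(13) - 1*(-19) = 6; iterating: f(2)=6, f(3)=-19, f(4)=13, f(5)=6, f(6)=-19, f(7)=13, f(8)=6, f(9)=-19, f(10)=13, f(11)=6, f(12)=-19, f(13)=13, f(14)=6; answer 6
Step 2: B1 = 6; d = 2056; 2056 = 2^3 * 257; sigma = (1 + 2 + 4 + 8) * (1 + 257) = 15 * 258 = 3870; answer 3870
Step 3: B2 = 3870; c = -4; remainder = value at the root: -4*(-4)^2 + 8*(-4)^1 + 5 = (-64) + (-32) + (5) = -91; answer -91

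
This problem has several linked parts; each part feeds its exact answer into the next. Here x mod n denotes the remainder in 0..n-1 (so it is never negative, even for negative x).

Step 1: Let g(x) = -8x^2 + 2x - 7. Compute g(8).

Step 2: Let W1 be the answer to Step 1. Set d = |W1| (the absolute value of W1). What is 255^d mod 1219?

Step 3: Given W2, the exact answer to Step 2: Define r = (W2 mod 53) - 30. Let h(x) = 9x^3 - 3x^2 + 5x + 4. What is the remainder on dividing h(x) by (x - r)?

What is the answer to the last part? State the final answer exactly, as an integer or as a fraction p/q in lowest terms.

-1221

Step 1: -8*(8)^2 + 2*(8)^1 - 7 = (-512) + (16) + (-7) = -503; answer -503
Step 2: W1 = -503; d = 503; squarings mod 1219: 255^1=255, 255^2=418, 255^4=407, 255^8=1084, 255^16=1159, 255^32=1162, 255^64=811, 255^128=680, 255^256=399; 255^503 = 255^1 * 255^2 * 255^4 * 255^16 * 255^32 * 255^64 * 255^128 * 255^256 = 555 (mod 1219); answer 555
Step 3: W2 = 555; r = -5; remainder = value at the root: 9*(-5)^3 - 3*(-5)^2 + 5*(-5)^1 + 4 = (-1125) + (-75) + (-25) + (4) = -1221; answer -1221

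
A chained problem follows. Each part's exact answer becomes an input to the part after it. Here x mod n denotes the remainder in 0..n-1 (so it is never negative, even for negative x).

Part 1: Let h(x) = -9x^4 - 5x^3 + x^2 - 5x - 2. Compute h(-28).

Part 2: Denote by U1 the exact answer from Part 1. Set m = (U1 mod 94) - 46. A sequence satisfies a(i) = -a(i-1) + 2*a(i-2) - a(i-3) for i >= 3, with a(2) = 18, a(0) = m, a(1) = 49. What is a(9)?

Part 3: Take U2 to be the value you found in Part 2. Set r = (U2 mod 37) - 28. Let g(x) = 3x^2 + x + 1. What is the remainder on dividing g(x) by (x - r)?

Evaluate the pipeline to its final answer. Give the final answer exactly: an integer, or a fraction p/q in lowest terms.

201

Part 1: -9*(-28)^4 - 5*(-28)^3 + 1*(-28)^2 - 5*(-28)^1 - 2 = (-5531904) + (109760) + (784) + (140) + (-2) = -5421222; answer -5421222
Part 2: U1 = -5421222; m = -6; a(3) = -1*(18) + 2*(49) - 1*(-6) = 86; iterating: a(3)=86, a(4)=-99, a(5)=253, a(6)=-537, a(7)=1142, a(8)=-2469, a(9)=5290; answer 5290
Part 3: U2 = 5290; r = 8; remainder = value at the root: 3*(8)^2 + 1*(8)^1 + 1 = (192) + (8) + (1) = 201; answer 201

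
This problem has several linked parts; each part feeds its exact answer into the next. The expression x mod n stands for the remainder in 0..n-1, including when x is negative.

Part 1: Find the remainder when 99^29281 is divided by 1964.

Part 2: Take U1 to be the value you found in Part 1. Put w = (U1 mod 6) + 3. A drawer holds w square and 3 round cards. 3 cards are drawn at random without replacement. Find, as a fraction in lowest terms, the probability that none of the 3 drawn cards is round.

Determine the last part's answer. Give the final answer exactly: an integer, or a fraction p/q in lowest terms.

Part 1: squarings mod 1964: 99^1=99, 99^2=1945, 99^4=361, 99^8=697, 99^16=701, 99^32=401, 99^64=1717, 99^128=125, 99^256=1877, 99^512=1677, 99^1024=1845, 99^2048=413, 99^4096=1665, 99^8192=1021, 99^16384=1521; 99^29281 = 99^1 * 99^32 * 99^64 * 99^512 * 99^4096 * 99^8192 * 99^16384 = 1699 (mod 1964); answer 1699
Part 2: U1 = 1699; w = 4; total draws C(7,3) = 35; favorable C(4,3) = 4; P = 4/35; answer 4/35

4/35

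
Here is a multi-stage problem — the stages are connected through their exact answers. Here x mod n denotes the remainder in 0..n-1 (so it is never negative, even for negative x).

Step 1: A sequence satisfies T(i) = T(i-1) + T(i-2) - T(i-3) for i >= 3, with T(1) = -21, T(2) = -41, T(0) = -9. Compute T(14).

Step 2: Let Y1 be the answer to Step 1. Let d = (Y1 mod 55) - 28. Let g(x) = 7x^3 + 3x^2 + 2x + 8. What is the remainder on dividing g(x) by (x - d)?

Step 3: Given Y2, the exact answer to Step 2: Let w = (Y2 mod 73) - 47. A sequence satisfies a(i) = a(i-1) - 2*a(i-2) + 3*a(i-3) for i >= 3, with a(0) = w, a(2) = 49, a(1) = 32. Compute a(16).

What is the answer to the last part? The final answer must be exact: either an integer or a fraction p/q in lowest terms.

Step 1: T(3) = 1*(-41) + 1*(-21) - 1*(-9) = -53; iterating: T(3)=-53, T(4)=-73, T(5)=-85, T(6)=-105, T(7)=-117, T(8)=-137, T(9)=-149, T(10)=-169, T(11)=-181, T(12)=-201, T(13)=-213, T(14)=-233; answer -233
Step 2: Y1 = -233; d = 14; remainder = value at the root: 7*(14)^3 + 3*(14)^2 + 2*(14)^1 + 8 = (19208) + (588) + (28) + (8) = 19832; answer 19832
Step 3: Y2 = 19832; w = 2; a(3) = 1*(49) - 2*(32) + 3*(2) = -9; iterating: a(3)=-9, a(4)=-11, a(5)=154, a(6)=149, a(7)=-192, a(8)=-28, a(9)=803, a(10)=283, a(11)=-1407, a(12)=436, a(13)=4099, a(14)=-994, a(15)=-7884, a(16)=6401; answer 6401

6401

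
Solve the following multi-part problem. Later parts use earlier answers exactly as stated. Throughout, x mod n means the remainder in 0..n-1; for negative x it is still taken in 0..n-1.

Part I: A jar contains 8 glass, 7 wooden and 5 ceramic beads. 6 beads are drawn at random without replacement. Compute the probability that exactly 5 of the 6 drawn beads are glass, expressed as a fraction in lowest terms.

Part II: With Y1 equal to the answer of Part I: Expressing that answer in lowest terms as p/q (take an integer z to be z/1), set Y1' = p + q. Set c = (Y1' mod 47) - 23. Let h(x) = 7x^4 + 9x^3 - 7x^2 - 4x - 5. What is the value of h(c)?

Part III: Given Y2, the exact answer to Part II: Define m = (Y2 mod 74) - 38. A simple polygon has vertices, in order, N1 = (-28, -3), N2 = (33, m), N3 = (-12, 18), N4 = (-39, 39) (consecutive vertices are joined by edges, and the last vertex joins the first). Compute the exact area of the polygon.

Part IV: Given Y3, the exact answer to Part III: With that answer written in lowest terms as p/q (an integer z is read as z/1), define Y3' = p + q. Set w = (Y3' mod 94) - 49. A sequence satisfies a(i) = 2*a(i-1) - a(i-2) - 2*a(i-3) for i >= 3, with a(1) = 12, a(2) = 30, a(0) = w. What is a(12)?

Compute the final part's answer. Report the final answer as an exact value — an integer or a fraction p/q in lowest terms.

6554

Part I: total draws C(20,6) = 38760; favorable C(8,5)*C(12,1) = 672; P = 28/1615; answer 28/1615
Part II: Y1 = 28/1615; threaded value p + q = 1643; c = 22; 7*(22)^4 + 9*(22)^3 - 7*(22)^2 - 4*(22)^1 - 5 = (1639792) + (95832) + (-3388) + (-88) + (-5) = 1732143; answer 1732143
Part III: Y2 = 1732143; m = -13; cross terms: (-28*-13 - 33*-3)=463, (33*18 - -12*-13)=438, (-12*39 - -39*18)=234, (-39*-3 - -28*39)=1209; twice the area = |2344| = 2344; area = 1172; answer 1172
Part IV: Y3 = 1172; threaded value p + q = 1173; w = -4; a(3) = 2*(30) - 1*(12) - 2*(-4) = 56; iterating: a(3)=56, a(4)=58, a(5)=0, a(6)=-170, a(7)=-456, a(8)=-742, a(9)=-688, a(10)=278, a(11)=2728, a(12)=6554; answer 6554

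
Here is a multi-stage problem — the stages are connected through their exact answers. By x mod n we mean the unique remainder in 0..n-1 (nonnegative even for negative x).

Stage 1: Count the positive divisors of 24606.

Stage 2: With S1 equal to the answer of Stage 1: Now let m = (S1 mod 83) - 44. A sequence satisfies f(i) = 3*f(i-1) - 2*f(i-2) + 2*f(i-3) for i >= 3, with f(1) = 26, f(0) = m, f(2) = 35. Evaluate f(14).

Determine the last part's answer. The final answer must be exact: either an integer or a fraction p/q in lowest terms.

Stage 1: 24606 = 2 * 3^2 * 1367; number of divisors = (1+1) * (2+1) * (1+1) = 12; answer 12
Stage 2: S1 = 12; m = -32; f(3) = 3*(35) - 2*(26) + 2*(-32) = -11; iterating: f(3)=-11, f(4)=-51, f(5)=-61, f(6)=-103, f(7)=-289, f(8)=-783, f(9)=-1977, f(10)=-4943, f(11)=-12441, f(12)=-31391, f(13)=-79177, f(14)=-199631; answer -199631

-199631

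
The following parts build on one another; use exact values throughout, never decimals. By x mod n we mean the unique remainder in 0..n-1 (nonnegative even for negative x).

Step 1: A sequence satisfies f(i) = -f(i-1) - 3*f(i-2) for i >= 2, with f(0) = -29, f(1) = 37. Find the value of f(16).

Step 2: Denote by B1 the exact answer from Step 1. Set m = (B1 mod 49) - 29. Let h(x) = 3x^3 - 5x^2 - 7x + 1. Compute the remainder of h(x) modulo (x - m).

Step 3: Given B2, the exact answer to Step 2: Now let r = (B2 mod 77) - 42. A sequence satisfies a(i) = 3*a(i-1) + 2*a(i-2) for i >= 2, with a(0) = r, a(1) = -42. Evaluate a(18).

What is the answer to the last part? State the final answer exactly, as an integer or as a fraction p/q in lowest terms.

-93550642842

Step 1: f(2) = -1*(37) - 3*(-29) = 50; iterating: f(2)=50, f(3)=-161, f(4)=11, f(5)=472, f(6)=-505, f(7)=-911, f(8)=2426, f(9)=307, f(10)=-7585, f(11)=6664, f(12)=16091, f(13)=-36083, f(14)=-12190, f(15)=120439, f(16)=-83869; answer -83869
Step 2: B1 = -83869; m = -10; remainder = value at the root: 3*(-10)^3 - 5*(-10)^2 - 7*(-10)^1 + 1 = (-3000) + (-500) + (70) + (1) = -3429; answer -3429
Step 3: B2 = -3429; r = -6; a(2) = 3*(-42) + 2*(-6) = -138; iterating: a(2)=-138, a(3)=-498, a(4)=-1770, a(5)=-6306, a(6)=-22458, a(7)=-79986, a(8)=-284874, a(9)=-1014594, a(10)=-3613530, a(11)=-12869778, a(12)=-45836394, a(13)=-163248738, a(14)=-581419002, a(15)=-2070754482, a(16)=-7375101450, a(17)=-26266813314, a(18)=-93550642842; answer -93550642842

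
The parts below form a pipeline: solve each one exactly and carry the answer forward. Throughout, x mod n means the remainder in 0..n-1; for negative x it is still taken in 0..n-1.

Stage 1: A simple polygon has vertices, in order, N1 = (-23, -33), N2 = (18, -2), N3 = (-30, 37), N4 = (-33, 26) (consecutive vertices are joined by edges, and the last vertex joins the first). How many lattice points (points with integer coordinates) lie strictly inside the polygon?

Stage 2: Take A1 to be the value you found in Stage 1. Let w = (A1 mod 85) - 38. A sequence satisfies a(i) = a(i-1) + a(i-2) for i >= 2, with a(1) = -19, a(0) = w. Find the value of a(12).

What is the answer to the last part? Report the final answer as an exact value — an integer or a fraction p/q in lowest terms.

Stage 1: cross terms: (-23*-2 - 18*-33)=640, (18*37 - -30*-2)=606, (-30*26 - -33*37)=441, (-33*-33 - -23*26)=1687; twice the area = |3374| = 3374; area = 1687; boundary points = 1 + 3 + 1 + 1 = 6; strictly interior points = area - boundary/2 + 1 = 1685; answer 1685
Stage 2: A1 = 1685; w = 32; a(2) = 1*(-19) + 1*(32) = 13; iterating: a(2)=13, a(3)=-6, a(4)=7, a(5)=1, a(6)=8, a(7)=9, a(8)=17, a(9)=26, a(10)=43, a(11)=69, a(12)=112; answer 112

112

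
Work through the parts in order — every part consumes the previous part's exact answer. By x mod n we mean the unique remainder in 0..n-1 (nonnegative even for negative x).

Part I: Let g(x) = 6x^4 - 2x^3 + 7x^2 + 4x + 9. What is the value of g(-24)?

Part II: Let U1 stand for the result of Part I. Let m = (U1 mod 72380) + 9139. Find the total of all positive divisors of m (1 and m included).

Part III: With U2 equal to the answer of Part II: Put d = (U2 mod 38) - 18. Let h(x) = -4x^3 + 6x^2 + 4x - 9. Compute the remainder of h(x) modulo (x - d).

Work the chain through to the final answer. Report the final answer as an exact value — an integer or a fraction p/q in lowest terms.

17847

Part I: 6*(-24)^4 - 2*(-24)^3 + 7*(-24)^2 + 4*(-24)^1 + 9 = (1990656) + (27648) + (4032) + (-96) + (9) = 2022249; answer 2022249
Part II: U1 = 2022249; m = 77128; 77128 = 2^3 * 31 * 311; sigma = (1 + 2 + 4 + 8) * (1 + 31) * (1 + 311) = 15 * 32 * 312 = 149760; answer 149760
Part III: U2 = 149760; d = -16; remainder = value at the root: -4*(-16)^3 + 6*(-16)^2 + 4*(-16)^1 - 9 = (16384) + (1536) + (-64) + (-9) = 17847; answer 17847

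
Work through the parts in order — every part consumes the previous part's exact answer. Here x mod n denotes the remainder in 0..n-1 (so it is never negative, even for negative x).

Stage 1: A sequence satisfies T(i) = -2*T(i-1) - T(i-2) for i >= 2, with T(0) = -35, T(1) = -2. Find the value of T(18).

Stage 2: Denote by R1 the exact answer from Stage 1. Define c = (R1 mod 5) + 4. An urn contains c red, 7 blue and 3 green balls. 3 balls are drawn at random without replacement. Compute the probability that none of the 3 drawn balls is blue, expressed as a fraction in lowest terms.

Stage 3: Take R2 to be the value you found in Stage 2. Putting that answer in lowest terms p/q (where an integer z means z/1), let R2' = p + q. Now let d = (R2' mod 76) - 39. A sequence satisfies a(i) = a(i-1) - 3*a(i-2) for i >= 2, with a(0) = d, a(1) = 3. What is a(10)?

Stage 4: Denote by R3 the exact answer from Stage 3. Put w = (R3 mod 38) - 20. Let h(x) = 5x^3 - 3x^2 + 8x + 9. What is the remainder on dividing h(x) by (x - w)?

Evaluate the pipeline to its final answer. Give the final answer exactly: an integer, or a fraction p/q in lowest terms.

Stage 1: T(2) = -2*(-2) - 1*(-35) = 39; iterating: T(2)=39, T(3)=-76, T(4)=113, T(5)=-150, T(6)=187, T(7)=-224, T(8)=261, T(9)=-298, T(10)=335, T(11)=-372, T(12)=409, T(13)=-446, T(14)=483, T(15)=-520, T(16)=557, T(17)=-594, T(18)=631; answer 631
Stage 2: R1 = 631; c = 5; total draws C(15,3) = 455; favorable C(8,3) = 56; P = 8/65; answer 8/65
Stage 3: R2 = 8/65; threaded value p + q = 73; d = 34; a(2) = 1*(3) - 3*(34) = -99; iterating: a(2)=-99, a(3)=-108, a(4)=189, a(5)=513, a(6)=-54, a(7)=-1593, a(8)=-1431, a(9)=3348, a(10)=7641; answer 7641
Stage 4: R3 = 7641; w = -17; remainder = value at the root: 5*(-17)^3 - 3*(-17)^2 + 8*(-17)^1 + 9 = (-24565) + (-867) + (-136) + (9) = -25559; answer -25559

-25559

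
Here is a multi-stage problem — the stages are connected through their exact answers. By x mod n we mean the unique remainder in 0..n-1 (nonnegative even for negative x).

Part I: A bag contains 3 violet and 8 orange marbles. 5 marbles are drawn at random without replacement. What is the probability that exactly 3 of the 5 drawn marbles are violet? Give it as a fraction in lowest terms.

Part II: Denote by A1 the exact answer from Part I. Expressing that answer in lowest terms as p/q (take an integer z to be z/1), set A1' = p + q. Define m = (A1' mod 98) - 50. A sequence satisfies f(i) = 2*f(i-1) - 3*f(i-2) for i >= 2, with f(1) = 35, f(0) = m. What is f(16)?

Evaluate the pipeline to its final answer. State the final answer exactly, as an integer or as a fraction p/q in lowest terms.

Part I: total draws C(11,5) = 462; favorable C(3,3)*C(8,2) = 28; P = 2/33; answer 2/33
Part II: A1 = 2/33; threaded value p + q = 35; m = -15; f(2) = 2*(35) - 3*(-15) = 115; iterating: f(2)=115, f(3)=125, f(4)=-95, f(5)=-565, f(6)=-845, f(7)=5, f(8)=2545, f(9)=5075, f(10)=2515, f(11)=-10195, f(12)=-27935, f(13)=-25285, f(14)=33235, f(15)=142325, f(16)=184945; answer 184945

184945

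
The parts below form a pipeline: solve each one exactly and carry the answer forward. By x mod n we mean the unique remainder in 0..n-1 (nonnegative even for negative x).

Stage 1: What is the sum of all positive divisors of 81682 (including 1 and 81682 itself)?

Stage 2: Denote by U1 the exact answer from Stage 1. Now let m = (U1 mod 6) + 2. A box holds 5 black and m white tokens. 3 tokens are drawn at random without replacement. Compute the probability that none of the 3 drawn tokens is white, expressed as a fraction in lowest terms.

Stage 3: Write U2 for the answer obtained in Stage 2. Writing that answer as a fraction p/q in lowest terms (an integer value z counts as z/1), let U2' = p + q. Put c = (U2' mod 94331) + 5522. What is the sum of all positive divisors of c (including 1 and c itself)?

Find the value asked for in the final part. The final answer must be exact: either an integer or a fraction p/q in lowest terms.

Stage 1: 81682 = 2 * 40841; sigma = (1 + 2) * (1 + 40841) = 3 * 40842 = 122526; answer 122526
Stage 2: U1 = 122526; m = 2; total draws C(7,3) = 35; favorable C(5,3) = 10; P = 2/7; answer 2/7
Stage 3: U2 = 2/7; threaded value p + q = 9; c = 5531; 5531 is prime, so its only divisors are 1 and 5531; sigma = 1 + 5531 = 5532; answer 5532

5532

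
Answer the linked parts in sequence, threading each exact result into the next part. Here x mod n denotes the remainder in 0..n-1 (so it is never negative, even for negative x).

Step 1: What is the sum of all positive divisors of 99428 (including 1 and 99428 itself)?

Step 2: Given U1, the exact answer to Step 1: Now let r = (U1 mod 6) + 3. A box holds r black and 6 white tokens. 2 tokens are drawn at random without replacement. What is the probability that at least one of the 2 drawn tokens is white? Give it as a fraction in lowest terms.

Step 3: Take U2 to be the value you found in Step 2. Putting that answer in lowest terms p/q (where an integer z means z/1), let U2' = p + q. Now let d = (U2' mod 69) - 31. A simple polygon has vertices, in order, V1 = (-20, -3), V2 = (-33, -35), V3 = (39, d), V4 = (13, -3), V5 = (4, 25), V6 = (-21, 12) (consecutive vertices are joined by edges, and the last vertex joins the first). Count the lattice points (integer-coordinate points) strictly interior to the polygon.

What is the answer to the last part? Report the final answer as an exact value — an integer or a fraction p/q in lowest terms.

Step 1: 99428 = 2^2 * 7 * 53 * 67; sigma = (1 + 2 + 4) * (1 + 7) * (1 + 53) * (1 + 67) = 7 * 8 * 54 * 68 = 205632; answer 205632
Step 2: U1 = 205632; r = 3; total draws C(9,2) = 36; complement C(3,2) = 3; favorable 36 - 3 = 33; P = 11/12; answer 11/12
Step 3: U2 = 11/12; threaded value p + q = 23; d = -8; cross terms: (-20*-35 - -33*-3)=601, (-33*-8 - 39*-35)=1629, (39*-3 - 13*-8)=-13, (13*25 - 4*-3)=337, (4*12 - -21*25)=573, (-21*-3 - -20*12)=303; twice the area = |3430| = 3430; area = 1715; boundary points = 1 + 9 + 1 + 1 + 1 + 1 = 14; strictly interior points = area - boundary/2 + 1 = 1709; answer 1709

1709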